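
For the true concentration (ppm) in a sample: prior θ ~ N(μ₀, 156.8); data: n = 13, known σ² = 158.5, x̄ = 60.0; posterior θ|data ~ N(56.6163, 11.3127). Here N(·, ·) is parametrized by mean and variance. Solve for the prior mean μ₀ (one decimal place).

μ₀ = 13.1

The posterior mean is a precision-weighted average: μ_n = (τ₀μ₀ + τ_data·x̄)/(τ₀+τ_data), with τ₀=1/σ₀² and τ_data=n/σ².
Here τ₀ = 1/156.8 = 0.006378 and τ_data = 13/158.5 = 0.082019, so τ_n = 0.088397.
Rearranging for μ₀: μ₀ = (μ_n·τ_n − τ_data·x̄)/τ₀ = (56.6163·0.088397 − 0.082019·60.0) / 0.006378 = 0.083571/0.006378 ≈ 13.1.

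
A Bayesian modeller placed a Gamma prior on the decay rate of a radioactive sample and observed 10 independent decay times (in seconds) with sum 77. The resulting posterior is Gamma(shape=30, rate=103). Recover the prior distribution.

Gamma–exponential conjugacy: posterior shape = α + n, posterior rate = β + Σtᵢ.
So α = 30 − 10 = 20 and β = 103 − 77 = 26.

Gamma(shape=20, rate=26)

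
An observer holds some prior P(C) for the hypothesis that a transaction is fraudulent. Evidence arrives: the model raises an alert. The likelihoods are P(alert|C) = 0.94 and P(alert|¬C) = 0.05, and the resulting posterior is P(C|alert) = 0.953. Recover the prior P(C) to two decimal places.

P(C) = 0.52

In odds form, posterior odds = prior odds × likelihood ratio, so prior odds = posterior odds ÷ LR.
Posterior odds = 0.953/(1−0.953) = 20.2766. LR = 0.94/0.05 = 18.8000.
Prior odds = 20.2766/18.8000 = 1.0785, so P(C) = 1.0785/(1+1.0785) ≈ 0.52.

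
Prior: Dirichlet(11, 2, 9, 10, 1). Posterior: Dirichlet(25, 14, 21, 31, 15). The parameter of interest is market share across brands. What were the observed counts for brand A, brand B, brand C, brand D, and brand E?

counts (14, 12, 12, 21, 14)

For a Dirichlet(α) prior with multinomial counts c, the posterior is Dirichlet(α + c) componentwise.
Counts are posterior − prior componentwise: 25−11=14, 14−2=12, 21−9=12, 31−10=21, 15−1=14.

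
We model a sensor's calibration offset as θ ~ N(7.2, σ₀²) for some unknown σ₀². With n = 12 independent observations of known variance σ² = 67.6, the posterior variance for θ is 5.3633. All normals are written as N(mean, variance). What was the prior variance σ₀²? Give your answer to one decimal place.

σ₀² = 111.9

Posterior precision equals prior precision plus data precision: 1/σ_n² = 1/σ₀² + n/σ².
So 1/σ₀² = 1/5.3633 − 12/67.6 = 0.186452 − 0.177515 = 0.008937.
Hence σ₀² = 1/0.008937 ≈ 111.9.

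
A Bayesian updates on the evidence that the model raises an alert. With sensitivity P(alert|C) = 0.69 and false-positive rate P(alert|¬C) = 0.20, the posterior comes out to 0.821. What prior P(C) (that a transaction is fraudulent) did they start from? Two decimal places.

P(C) = 0.57

Bayes' rule in odds form gives O(C|E) = O(C)·[P(E|C)/P(E|¬C)], hence O(C) = O(C|E)/LR.
Posterior odds = 0.821/(1−0.821) = 4.5866. LR = 0.69/0.20 = 3.4500.
Prior odds = 4.5866/3.4500 = 1.3294, so P(C) = 1.3294/(1+1.3294) ≈ 0.57.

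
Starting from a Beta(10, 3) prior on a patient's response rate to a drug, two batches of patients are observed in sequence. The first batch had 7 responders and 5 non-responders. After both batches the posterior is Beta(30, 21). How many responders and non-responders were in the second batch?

Because Beta–binomial updating is additive in the counts, the combined data contributed (α_post−α_prior, β_post−β_prior) successes and failures.
Total across both batches: 30−10=20 responders, 21−3=18 non-responders.
Subtract the first batch: 20−7=13 responders and 18−5=13 non-responders.

13 responders and 13 non-responders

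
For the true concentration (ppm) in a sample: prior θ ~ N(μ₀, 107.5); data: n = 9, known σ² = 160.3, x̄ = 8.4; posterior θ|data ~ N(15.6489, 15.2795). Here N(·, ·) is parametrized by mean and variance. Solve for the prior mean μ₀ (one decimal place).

μ₀ = 59.4

The posterior mean is a precision-weighted average: μ_n = (τ₀μ₀ + τ_data·x̄)/(τ₀+τ_data), with τ₀=1/σ₀² and τ_data=n/σ².
Here τ₀ = 1/107.5 = 0.009302 and τ_data = 9/160.3 = 0.056145, so τ_n = 0.065447.
Rearranging for μ₀: μ₀ = (μ_n·τ_n − τ_data·x̄)/τ₀ = (15.6489·0.065447 − 0.056145·8.4) / 0.009302 = 0.552556/0.009302 ≈ 59.4.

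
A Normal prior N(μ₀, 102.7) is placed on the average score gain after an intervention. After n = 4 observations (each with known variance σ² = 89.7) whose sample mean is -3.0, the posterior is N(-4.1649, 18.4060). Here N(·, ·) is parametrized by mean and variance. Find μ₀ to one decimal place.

μ₀ = -9.5

The posterior mean is a precision-weighted average: μ_n = (τ₀μ₀ + τ_data·x̄)/(τ₀+τ_data), with τ₀=1/σ₀² and τ_data=n/σ².
Here τ₀ = 1/102.7 = 0.009737 and τ_data = 4/89.7 = 0.044593, so τ_n = 0.054330.
Rearranging for μ₀: μ₀ = (μ_n·τ_n − τ_data·x̄)/τ₀ = (-4.1649·0.054330 − 0.044593·-3.0) / 0.009737 = -0.092500/0.009737 ≈ -9.5.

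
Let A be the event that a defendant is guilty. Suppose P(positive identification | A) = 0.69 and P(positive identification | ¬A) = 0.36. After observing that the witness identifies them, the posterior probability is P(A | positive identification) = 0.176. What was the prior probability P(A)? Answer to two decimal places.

Bayes' rule in odds form gives O(A|E) = O(A)·[P(E|A)/P(E|¬A)], hence O(A) = O(A|E)/LR.
Posterior odds = 0.176/(1−0.176) = 0.2136. LR = 0.69/0.36 = 1.9167.
Prior odds = 0.2136/1.9167 = 0.1114, so P(A) = 0.1114/(1+0.1114) ≈ 0.10.

P(A) = 0.10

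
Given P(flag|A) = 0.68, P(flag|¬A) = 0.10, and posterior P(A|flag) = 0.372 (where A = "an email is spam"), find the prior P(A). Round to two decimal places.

P(A) = 0.08

Bayes' rule in odds form gives O(A|E) = O(A)·[P(E|A)/P(E|¬A)], hence O(A) = O(A|E)/LR.
Posterior odds = 0.372/(1−0.372) = 0.5924. LR = 0.68/0.10 = 6.8000.
Prior odds = 0.5924/6.8000 = 0.0871, so P(A) = 0.0871/(1+0.0871) ≈ 0.08.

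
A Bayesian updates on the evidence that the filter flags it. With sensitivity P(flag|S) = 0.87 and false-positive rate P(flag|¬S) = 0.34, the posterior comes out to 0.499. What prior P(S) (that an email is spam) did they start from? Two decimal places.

In odds form, posterior odds = prior odds × likelihood ratio, so prior odds = posterior odds ÷ LR.
Posterior odds = 0.499/(1−0.499) = 0.9960. LR = 0.87/0.34 = 2.5588.
Prior odds = 0.9960/2.5588 = 0.3892, so P(S) = 0.3892/(1+0.3892) ≈ 0.28.

P(S) = 0.28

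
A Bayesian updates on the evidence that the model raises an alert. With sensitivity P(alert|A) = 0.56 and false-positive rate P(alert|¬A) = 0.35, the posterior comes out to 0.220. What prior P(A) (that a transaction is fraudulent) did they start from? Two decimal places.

P(A) = 0.15

In odds form, posterior odds = prior odds × likelihood ratio, so prior odds = posterior odds ÷ LR.
Posterior odds = 0.220/(1−0.220) = 0.2821. LR = 0.56/0.35 = 1.6000.
Prior odds = 0.2821/1.6000 = 0.1763, so P(A) = 0.1763/(1+0.1763) ≈ 0.15.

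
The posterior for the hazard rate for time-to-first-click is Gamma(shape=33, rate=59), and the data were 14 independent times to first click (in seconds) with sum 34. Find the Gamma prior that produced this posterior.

Gamma–exponential conjugacy: posterior shape = α + n, posterior rate = β + Σtᵢ.
So α = 33 − 14 = 19 and β = 59 − 34 = 25.

Gamma(shape=19, rate=25)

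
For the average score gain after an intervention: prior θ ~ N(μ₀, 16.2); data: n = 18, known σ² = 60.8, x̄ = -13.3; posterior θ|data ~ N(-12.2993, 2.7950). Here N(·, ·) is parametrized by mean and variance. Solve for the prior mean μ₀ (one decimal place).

With known observation variance, the Normal–Normal posterior has precision τ_n = τ₀ + n/σ² and mean μ_n = (τ₀μ₀ + (n/σ²)x̄)/τ_n.
Here τ₀ = 1/16.2 = 0.061728 and τ_data = 18/60.8 = 0.296053, so τ_n = 0.357781.
Rearranging for μ₀: μ₀ = (μ_n·τ_n − τ_data·x̄)/τ₀ = (-12.2993·0.357781 − 0.296053·-13.3) / 0.061728 = -0.462951/0.061728 ≈ -7.5.

μ₀ = -7.5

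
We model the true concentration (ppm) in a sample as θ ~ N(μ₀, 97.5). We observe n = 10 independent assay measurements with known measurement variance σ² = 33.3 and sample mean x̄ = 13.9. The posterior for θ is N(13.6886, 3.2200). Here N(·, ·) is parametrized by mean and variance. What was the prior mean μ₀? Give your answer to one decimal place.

μ₀ = 7.5

With known observation variance, the Normal–Normal posterior has precision τ_n = τ₀ + n/σ² and mean μ_n = (τ₀μ₀ + (n/σ²)x̄)/τ_n.
Here τ₀ = 1/97.5 = 0.010256 and τ_data = 10/33.3 = 0.300300, so τ_n = 0.310556.
Rearranging for μ₀: μ₀ = (μ_n·τ_n − τ_data·x̄)/τ₀ = (13.6886·0.310556 − 0.300300·13.9) / 0.010256 = 0.076907/0.010256 ≈ 7.5.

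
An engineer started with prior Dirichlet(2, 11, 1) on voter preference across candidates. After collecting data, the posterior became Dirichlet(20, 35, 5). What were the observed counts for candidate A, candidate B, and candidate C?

For a Dirichlet(α) prior with multinomial counts c, the posterior is Dirichlet(α + c) componentwise.
Counts are posterior − prior componentwise: 20−2=18, 35−11=24, 5−1=4.

counts (18, 24, 4)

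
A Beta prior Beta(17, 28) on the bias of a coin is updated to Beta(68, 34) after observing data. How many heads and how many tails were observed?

A Beta(a, b) prior with s successes and f failures in binomial data gives a Beta(a+s, b+f) posterior.
Match parameters: s=68−17=51, f=34−28=6.

51 heads and 6 tails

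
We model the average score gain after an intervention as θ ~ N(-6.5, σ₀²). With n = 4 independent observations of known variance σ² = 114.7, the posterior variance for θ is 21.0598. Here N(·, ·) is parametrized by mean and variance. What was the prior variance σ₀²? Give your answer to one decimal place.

σ₀² = 79.3

Posterior precision equals prior precision plus data precision: 1/σ_n² = 1/σ₀² + n/σ².
So 1/σ₀² = 1/21.0598 − 4/114.7 = 0.047484 − 0.034874 = 0.012610.
Hence σ₀² = 1/0.012610 ≈ 79.3.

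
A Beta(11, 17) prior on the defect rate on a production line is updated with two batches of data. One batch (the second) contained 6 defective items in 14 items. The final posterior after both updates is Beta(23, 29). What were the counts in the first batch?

6 defective items and 4 good items

Sequential conjugate updates are equivalent to a single update on the pooled data, so total successes = posterior α − prior α and total failures = posterior β − prior β.
Total across both batches: 23−11=12 defective items, 29−17=12 good items.
Subtract the second batch: 12−6=6 defective items and 12−8=4 good items.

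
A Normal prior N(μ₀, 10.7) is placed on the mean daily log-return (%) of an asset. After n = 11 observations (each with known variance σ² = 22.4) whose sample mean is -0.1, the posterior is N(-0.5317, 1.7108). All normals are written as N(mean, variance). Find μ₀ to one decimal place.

μ₀ = -2.8

The posterior mean is a precision-weighted average: μ_n = (τ₀μ₀ + τ_data·x̄)/(τ₀+τ_data), with τ₀=1/σ₀² and τ_data=n/σ².
Here τ₀ = 1/10.7 = 0.093458 and τ_data = 11/22.4 = 0.491071, so τ_n = 0.584529.
Rearranging for μ₀: μ₀ = (μ_n·τ_n − τ_data·x̄)/τ₀ = (-0.5317·0.584529 − 0.491071·-0.1) / 0.093458 = -0.261687/0.093458 ≈ -2.8.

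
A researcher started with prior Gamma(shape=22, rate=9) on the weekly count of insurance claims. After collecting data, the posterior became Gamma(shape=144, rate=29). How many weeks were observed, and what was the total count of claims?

A Gamma(α, β) prior (rate parametrization) on a Poisson rate with n observations summing to S gives posterior Gamma(α+S, β+n).
Matching: Σxᵢ = 144 − 22 = 122 and n = 29 − 9 = 20.

n = 20 weeks with total 122 claims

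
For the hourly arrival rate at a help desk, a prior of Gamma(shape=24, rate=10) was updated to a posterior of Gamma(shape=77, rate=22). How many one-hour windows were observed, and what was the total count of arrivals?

Gamma–Poisson conjugacy: posterior shape = α + Σxᵢ, posterior rate = β + n.
Matching: Σxᵢ = 77 − 24 = 53 and n = 22 − 10 = 12.

n = 12 one-hour windows with total 53 arrivals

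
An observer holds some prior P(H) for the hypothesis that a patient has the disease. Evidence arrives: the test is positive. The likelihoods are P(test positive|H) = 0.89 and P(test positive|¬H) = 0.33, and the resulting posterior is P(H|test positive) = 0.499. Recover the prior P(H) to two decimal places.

P(H) = 0.27

In odds form, posterior odds = prior odds × likelihood ratio, so prior odds = posterior odds ÷ LR.
Posterior odds = 0.499/(1−0.499) = 0.9960. LR = 0.89/0.33 = 2.6970.
Prior odds = 0.9960/2.6970 = 0.3693, so P(H) = 0.3693/(1+0.3693) ≈ 0.27.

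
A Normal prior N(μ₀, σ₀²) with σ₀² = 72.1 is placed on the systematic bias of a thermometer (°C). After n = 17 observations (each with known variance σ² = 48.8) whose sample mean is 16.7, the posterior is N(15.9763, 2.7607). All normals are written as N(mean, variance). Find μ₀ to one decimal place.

The posterior mean is a precision-weighted average: μ_n = (τ₀μ₀ + τ_data·x̄)/(τ₀+τ_data), with τ₀=1/σ₀² and τ_data=n/σ².
Here τ₀ = 1/72.1 = 0.013870 and τ_data = 17/48.8 = 0.348361, so τ_n = 0.362231.
Rearranging for μ₀: μ₀ = (μ_n·τ_n − τ_data·x̄)/τ₀ = (15.9763·0.362231 − 0.348361·16.7) / 0.013870 = -0.030518/0.013870 ≈ -2.2.

μ₀ = -2.2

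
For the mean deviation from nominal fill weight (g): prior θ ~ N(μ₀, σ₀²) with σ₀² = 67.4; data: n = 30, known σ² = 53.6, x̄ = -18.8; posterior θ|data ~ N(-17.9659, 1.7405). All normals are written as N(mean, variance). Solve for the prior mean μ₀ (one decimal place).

μ₀ = 13.5

With known observation variance, the Normal–Normal posterior has precision τ_n = τ₀ + n/σ² and mean μ_n = (τ₀μ₀ + (n/σ²)x̄)/τ_n.
Here τ₀ = 1/67.4 = 0.014837 and τ_data = 30/53.6 = 0.559701, so τ_n = 0.574538.
Rearranging for μ₀: μ₀ = (μ_n·τ_n − τ_data·x̄)/τ₀ = (-17.9659·0.574538 − 0.559701·-18.8) / 0.014837 = 0.200287/0.014837 ≈ 13.5.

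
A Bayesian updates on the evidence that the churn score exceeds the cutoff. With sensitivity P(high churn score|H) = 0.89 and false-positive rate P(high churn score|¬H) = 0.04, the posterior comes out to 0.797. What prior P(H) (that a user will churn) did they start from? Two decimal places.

P(H) = 0.15

In odds form, posterior odds = prior odds × likelihood ratio, so prior odds = posterior odds ÷ LR.
Posterior odds = 0.797/(1−0.797) = 3.9261. LR = 0.89/0.04 = 22.2500.
Prior odds = 3.9261/22.2500 = 0.1765, so P(H) = 0.1765/(1+0.1765) ≈ 0.15.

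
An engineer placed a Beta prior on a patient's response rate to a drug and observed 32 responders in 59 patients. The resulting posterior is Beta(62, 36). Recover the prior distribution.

Under Beta–binomial conjugacy the posterior parameters are (α+s, β+f).
So α = 62 − 32 = 30 and β = 36 − 27 = 9.

Beta(30, 9)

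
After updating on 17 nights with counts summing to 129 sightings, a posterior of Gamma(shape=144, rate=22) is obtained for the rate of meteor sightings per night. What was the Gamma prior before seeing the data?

Gamma(shape=15, rate=5)

Gamma–Poisson conjugacy: posterior shape = α + Σxᵢ, posterior rate = β + n.
So α = 144 − 129 = 15 and β = 22 − 17 = 5.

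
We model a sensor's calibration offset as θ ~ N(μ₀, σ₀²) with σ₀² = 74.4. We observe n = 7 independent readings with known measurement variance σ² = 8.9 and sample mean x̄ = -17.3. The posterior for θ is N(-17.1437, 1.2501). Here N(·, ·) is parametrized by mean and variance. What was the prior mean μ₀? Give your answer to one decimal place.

μ₀ = -8.0

The posterior mean is a precision-weighted average: μ_n = (τ₀μ₀ + τ_data·x̄)/(τ₀+τ_data), with τ₀=1/σ₀² and τ_data=n/σ².
Here τ₀ = 1/74.4 = 0.013441 and τ_data = 7/8.9 = 0.786517, so τ_n = 0.799958.
Rearranging for μ₀: μ₀ = (μ_n·τ_n − τ_data·x̄)/τ₀ = (-17.1437·0.799958 − 0.786517·-17.3) / 0.013441 = -0.107496/0.013441 ≈ -8.0.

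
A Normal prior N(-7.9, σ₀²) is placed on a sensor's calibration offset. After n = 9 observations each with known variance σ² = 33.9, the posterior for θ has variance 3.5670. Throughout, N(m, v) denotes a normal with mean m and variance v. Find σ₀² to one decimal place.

σ₀² = 67.3

Posterior precision equals prior precision plus data precision: 1/σ_n² = 1/σ₀² + n/σ².
So 1/σ₀² = 1/3.5670 − 9/33.9 = 0.280348 − 0.265487 = 0.014861.
Hence σ₀² = 1/0.014861 ≈ 67.3.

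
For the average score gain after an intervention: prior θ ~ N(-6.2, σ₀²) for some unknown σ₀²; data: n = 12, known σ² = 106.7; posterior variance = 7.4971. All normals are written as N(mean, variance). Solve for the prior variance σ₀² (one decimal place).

σ₀² = 47.8

For the Normal–Normal model with known σ², precisions add: τ_n = τ₀ + n/σ².
So 1/σ₀² = 1/7.4971 − 12/106.7 = 0.133385 − 0.112465 = 0.020920.
Hence σ₀² = 1/0.020920 ≈ 47.8.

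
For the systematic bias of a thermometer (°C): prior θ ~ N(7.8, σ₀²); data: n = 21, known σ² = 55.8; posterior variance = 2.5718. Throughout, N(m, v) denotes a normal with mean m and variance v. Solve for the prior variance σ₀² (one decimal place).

σ₀² = 80.1

For the Normal–Normal model with known σ², precisions add: τ_n = τ₀ + n/σ².
So 1/σ₀² = 1/2.5718 − 21/55.8 = 0.388833 − 0.376344 = 0.012489.
Hence σ₀² = 1/0.012489 ≈ 80.1.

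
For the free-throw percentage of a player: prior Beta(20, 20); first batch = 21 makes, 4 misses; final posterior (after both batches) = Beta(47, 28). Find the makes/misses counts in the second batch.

Sequential conjugate updates are equivalent to a single update on the pooled data, so total successes = posterior α − prior α and total failures = posterior β − prior β.
Total across both batches: 47−20=27 makes, 28−20=8 misses.
Subtract the first batch: 27−21=6 makes and 8−4=4 misses.

6 makes and 4 misses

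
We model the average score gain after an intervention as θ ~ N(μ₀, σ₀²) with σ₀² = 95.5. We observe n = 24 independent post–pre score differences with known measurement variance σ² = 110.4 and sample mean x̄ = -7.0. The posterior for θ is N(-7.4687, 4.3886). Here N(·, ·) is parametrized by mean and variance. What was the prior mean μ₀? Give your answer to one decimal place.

μ₀ = -17.2

With known observation variance, the Normal–Normal posterior has precision τ_n = τ₀ + n/σ² and mean μ_n = (τ₀μ₀ + (n/σ²)x̄)/τ_n.
Here τ₀ = 1/95.5 = 0.010471 and τ_data = 24/110.4 = 0.217391, so τ_n = 0.227862.
Rearranging for μ₀: μ₀ = (μ_n·τ_n − τ_data·x̄)/τ₀ = (-7.4687·0.227862 − 0.217391·-7.0) / 0.010471 = -0.180096/0.010471 ≈ -17.2.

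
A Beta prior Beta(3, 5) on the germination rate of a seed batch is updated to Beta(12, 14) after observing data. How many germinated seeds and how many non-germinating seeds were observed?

9 germinated seeds and 9 non-germinating seeds

Under Beta–binomial conjugacy the posterior parameters are (α+s, β+f).
So s = 12 − 3 = 9 and f = 14 − 5 = 9.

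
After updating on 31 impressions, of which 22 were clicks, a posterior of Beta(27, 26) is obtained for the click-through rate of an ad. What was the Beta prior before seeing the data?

Under Beta–binomial conjugacy the posterior parameters are (α+s, β+f).
Subtract the data counts: 27−22=5, 26−9=17.

Beta(5, 17)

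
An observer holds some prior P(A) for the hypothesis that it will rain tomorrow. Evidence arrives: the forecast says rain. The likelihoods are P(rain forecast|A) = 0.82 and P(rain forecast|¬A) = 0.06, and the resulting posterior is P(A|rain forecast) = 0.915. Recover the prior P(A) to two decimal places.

P(A) = 0.44

In odds form, posterior odds = prior odds × likelihood ratio, so prior odds = posterior odds ÷ LR.
Posterior odds = 0.915/(1−0.915) = 10.7647. LR = 0.82/0.06 = 13.6667.
Prior odds = 10.7647/13.6667 = 0.7877, so P(A) = 0.7877/(1+0.7877) ≈ 0.44.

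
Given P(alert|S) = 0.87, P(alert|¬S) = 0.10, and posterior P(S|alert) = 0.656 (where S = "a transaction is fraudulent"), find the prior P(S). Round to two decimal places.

In odds form, posterior odds = prior odds × likelihood ratio, so prior odds = posterior odds ÷ LR.
Posterior odds = 0.656/(1−0.656) = 1.9070. LR = 0.87/0.10 = 8.7000.
Prior odds = 1.9070/8.7000 = 0.2192, so P(S) = 0.2192/(1+0.2192) ≈ 0.18.

P(S) = 0.18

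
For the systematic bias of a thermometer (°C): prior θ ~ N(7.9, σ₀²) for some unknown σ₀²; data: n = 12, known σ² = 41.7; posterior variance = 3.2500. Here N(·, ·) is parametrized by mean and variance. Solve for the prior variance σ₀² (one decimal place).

Posterior precision equals prior precision plus data precision: 1/σ_n² = 1/σ₀² + n/σ².
So 1/σ₀² = 1/3.2500 − 12/41.7 = 0.307692 − 0.287770 = 0.019922.
Hence σ₀² = 1/0.019922 ≈ 50.2.

σ₀² = 50.2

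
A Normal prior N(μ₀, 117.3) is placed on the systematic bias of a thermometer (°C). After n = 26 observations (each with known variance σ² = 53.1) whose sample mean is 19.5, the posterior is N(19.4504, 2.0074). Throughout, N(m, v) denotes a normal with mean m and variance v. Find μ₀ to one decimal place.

μ₀ = 16.6

The posterior mean is a precision-weighted average: μ_n = (τ₀μ₀ + τ_data·x̄)/(τ₀+τ_data), with τ₀=1/σ₀² and τ_data=n/σ².
Here τ₀ = 1/117.3 = 0.008525 and τ_data = 26/53.1 = 0.489642, so τ_n = 0.498167.
Rearranging for μ₀: μ₀ = (μ_n·τ_n − τ_data·x̄)/τ₀ = (19.4504·0.498167 − 0.489642·19.5) / 0.008525 = 0.141528/0.008525 ≈ 16.6.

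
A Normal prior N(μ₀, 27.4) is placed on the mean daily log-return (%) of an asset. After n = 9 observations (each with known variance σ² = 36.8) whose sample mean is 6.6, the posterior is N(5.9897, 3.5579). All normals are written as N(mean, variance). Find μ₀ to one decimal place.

μ₀ = 1.9

The posterior mean is a precision-weighted average: μ_n = (τ₀μ₀ + τ_data·x̄)/(τ₀+τ_data), with τ₀=1/σ₀² and τ_data=n/σ².
Here τ₀ = 1/27.4 = 0.036496 and τ_data = 9/36.8 = 0.244565, so τ_n = 0.281061.
Rearranging for μ₀: μ₀ = (μ_n·τ_n − τ_data·x̄)/τ₀ = (5.9897·0.281061 − 0.244565·6.6) / 0.036496 = 0.069342/0.036496 ≈ 1.9.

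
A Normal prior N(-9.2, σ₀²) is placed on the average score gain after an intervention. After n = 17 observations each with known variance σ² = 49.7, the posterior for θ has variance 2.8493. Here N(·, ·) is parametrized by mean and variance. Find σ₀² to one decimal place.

For the Normal–Normal model with known σ², precisions add: τ_n = τ₀ + n/σ².
So 1/σ₀² = 1/2.8493 − 17/49.7 = 0.350963 − 0.342052 = 0.008911.
Hence σ₀² = 1/0.008911 ≈ 112.2.

σ₀² = 112.2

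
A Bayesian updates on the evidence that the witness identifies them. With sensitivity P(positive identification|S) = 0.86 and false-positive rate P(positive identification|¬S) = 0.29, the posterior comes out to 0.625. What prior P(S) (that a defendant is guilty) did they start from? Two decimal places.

P(S) = 0.36

In odds form, posterior odds = prior odds × likelihood ratio, so prior odds = posterior odds ÷ LR.
Posterior odds = 0.625/(1−0.625) = 1.6667. LR = 0.86/0.29 = 2.9655.
Prior odds = 1.6667/2.9655 = 0.5620, so P(S) = 0.5620/(1+0.5620) ≈ 0.36.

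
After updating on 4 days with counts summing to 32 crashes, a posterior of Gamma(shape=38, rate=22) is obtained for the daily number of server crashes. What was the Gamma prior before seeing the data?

Gamma(shape=6, rate=18)

Gamma–Poisson conjugacy: posterior shape = α + Σxᵢ, posterior rate = β + n.
So α = 38 − 32 = 6 and β = 22 − 4 = 18.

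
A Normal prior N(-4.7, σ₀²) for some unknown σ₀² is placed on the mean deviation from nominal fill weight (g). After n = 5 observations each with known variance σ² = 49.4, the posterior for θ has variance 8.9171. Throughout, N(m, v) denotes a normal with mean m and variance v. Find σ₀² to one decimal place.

Posterior precision equals prior precision plus data precision: 1/σ_n² = 1/σ₀² + n/σ².
So 1/σ₀² = 1/8.9171 − 5/49.4 = 0.112144 − 0.101215 = 0.010929.
Hence σ₀² = 1/0.010929 ≈ 91.5.

σ₀² = 91.5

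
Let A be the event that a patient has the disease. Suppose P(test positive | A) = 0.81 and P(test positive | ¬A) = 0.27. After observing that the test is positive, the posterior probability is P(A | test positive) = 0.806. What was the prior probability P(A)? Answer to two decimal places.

P(A) = 0.58

In odds form, posterior odds = prior odds × likelihood ratio, so prior odds = posterior odds ÷ LR.
Posterior odds = 0.806/(1−0.806) = 4.1546. LR = 0.81/0.27 = 3.0000.
Prior odds = 4.1546/3.0000 = 1.3849, so P(A) = 1.3849/(1+1.3849) ≈ 0.58.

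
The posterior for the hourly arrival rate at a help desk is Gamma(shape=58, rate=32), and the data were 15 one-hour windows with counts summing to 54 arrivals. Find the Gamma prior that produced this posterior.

Gamma(shape=4, rate=17)

A Gamma(α, β) prior (rate parametrization) on a Poisson rate with n observations summing to S gives posterior Gamma(α+S, β+n).
So α = 58 − 54 = 4 and β = 32 − 15 = 17.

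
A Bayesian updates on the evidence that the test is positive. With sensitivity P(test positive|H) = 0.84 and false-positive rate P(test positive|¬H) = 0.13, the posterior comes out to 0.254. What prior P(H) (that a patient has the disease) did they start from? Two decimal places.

P(H) = 0.05

In odds form, posterior odds = prior odds × likelihood ratio, so prior odds = posterior odds ÷ LR.
Posterior odds = 0.254/(1−0.254) = 0.3405. LR = 0.84/0.13 = 6.4615.
Prior odds = 0.3405/6.4615 = 0.0527, so P(H) = 0.0527/(1+0.0527) ≈ 0.05.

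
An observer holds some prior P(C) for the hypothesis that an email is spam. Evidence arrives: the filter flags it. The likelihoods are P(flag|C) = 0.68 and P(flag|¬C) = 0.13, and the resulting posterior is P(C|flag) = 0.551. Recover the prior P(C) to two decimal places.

P(C) = 0.19

Bayes' rule in odds form gives O(C|E) = O(C)·[P(E|C)/P(E|¬C)], hence O(C) = O(C|E)/LR.
Posterior odds = 0.551/(1−0.551) = 1.2272. LR = 0.68/0.13 = 5.2308.
Prior odds = 1.2272/5.2308 = 0.2346, so P(C) = 0.2346/(1+0.2346) ≈ 0.19.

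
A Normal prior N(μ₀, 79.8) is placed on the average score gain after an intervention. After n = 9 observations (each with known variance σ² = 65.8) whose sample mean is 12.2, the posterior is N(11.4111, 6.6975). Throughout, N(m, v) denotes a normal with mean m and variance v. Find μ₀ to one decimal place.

The posterior mean is a precision-weighted average: μ_n = (τ₀μ₀ + τ_data·x̄)/(τ₀+τ_data), with τ₀=1/σ₀² and τ_data=n/σ².
Here τ₀ = 1/79.8 = 0.012531 and τ_data = 9/65.8 = 0.136778, so τ_n = 0.149309.
Rearranging for μ₀: μ₀ = (μ_n·τ_n − τ_data·x̄)/τ₀ = (11.4111·0.149309 − 0.136778·12.2) / 0.012531 = 0.035088/0.012531 ≈ 2.8.

μ₀ = 2.8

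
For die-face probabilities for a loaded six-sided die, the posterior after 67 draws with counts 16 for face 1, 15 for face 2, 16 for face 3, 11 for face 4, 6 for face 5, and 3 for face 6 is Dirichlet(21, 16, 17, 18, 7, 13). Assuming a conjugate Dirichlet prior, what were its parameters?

Dirichlet(5, 1, 1, 7, 1, 10)

For a Dirichlet(α) prior with multinomial counts c, the posterior is Dirichlet(α + c) componentwise.
Subtract each count from the matching posterior parameter: 21−16=5, 16−15=1, 17−16=1, 18−11=7, 7−6=1, 13−3=10.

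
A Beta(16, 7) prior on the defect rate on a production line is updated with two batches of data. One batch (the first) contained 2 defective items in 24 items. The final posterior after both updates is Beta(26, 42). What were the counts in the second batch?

Because Beta–binomial updating is additive in the counts, the combined data contributed (α_post−α_prior, β_post−β_prior) successes and failures.
Total across both batches: 26−16=10 defective items, 42−7=35 good items.
Subtract the first batch: 10−2=8 defective items and 35−22=13 good items.

8 defective items and 13 good items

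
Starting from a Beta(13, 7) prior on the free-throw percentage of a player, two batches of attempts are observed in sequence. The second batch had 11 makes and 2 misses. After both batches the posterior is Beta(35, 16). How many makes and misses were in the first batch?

11 makes and 7 misses

Because Beta–binomial updating is additive in the counts, the combined data contributed (α_post−α_prior, β_post−β_prior) successes and failures.
Total across both batches: 35−13=22 makes, 16−7=9 misses.
Subtract the second batch: 22−11=11 makes and 9−2=7 misses.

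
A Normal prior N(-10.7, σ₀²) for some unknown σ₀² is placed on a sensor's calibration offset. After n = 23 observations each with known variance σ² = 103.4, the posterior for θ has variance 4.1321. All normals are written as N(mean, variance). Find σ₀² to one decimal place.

σ₀² = 51.1

For the Normal–Normal model with known σ², precisions add: τ_n = τ₀ + n/σ².
So 1/σ₀² = 1/4.1321 − 23/103.4 = 0.242008 − 0.222437 = 0.019571.
Hence σ₀² = 1/0.019571 ≈ 51.1.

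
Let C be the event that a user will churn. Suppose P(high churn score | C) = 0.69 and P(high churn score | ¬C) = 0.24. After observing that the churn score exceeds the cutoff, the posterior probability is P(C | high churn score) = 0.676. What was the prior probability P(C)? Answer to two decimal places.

P(C) = 0.42

Bayes' rule in odds form gives O(C|E) = O(C)·[P(E|C)/P(E|¬C)], hence O(C) = O(C|E)/LR.
Posterior odds = 0.676/(1−0.676) = 2.0864. LR = 0.69/0.24 = 2.8750.
Prior odds = 2.0864/2.8750 = 0.7257, so P(C) = 0.7257/(1+0.7257) ≈ 0.42.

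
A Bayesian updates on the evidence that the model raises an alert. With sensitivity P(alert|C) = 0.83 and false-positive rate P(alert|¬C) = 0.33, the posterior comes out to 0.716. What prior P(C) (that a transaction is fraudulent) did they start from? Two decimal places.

Bayes' rule in odds form gives O(C|E) = O(C)·[P(E|C)/P(E|¬C)], hence O(C) = O(C|E)/LR.
Posterior odds = 0.716/(1−0.716) = 2.5211. LR = 0.83/0.33 = 2.5152.
Prior odds = 2.5211/2.5152 = 1.0023, so P(C) = 1.0023/(1+1.0023) ≈ 0.50.

P(C) = 0.50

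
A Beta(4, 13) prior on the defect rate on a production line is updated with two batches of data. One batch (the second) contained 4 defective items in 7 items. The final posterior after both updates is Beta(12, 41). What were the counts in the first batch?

Sequential conjugate updates are equivalent to a single update on the pooled data, so total successes = posterior α − prior α and total failures = posterior β − prior β.
Total across both batches: 12−4=8 defective items, 41−13=28 good items.
Subtract the second batch: 8−4=4 defective items and 28−3=25 good items.

4 defective items and 25 good items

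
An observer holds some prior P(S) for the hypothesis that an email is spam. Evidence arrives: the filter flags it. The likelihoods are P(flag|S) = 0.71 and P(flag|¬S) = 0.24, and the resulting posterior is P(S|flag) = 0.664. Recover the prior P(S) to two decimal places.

P(S) = 0.40

Bayes' rule in odds form gives O(S|E) = O(S)·[P(E|S)/P(E|¬S)], hence O(S) = O(S|E)/LR.
Posterior odds = 0.664/(1−0.664) = 1.9762. LR = 0.71/0.24 = 2.9583.
Prior odds = 1.9762/2.9583 = 0.6680, so P(S) = 0.6680/(1+0.6680) ≈ 0.40.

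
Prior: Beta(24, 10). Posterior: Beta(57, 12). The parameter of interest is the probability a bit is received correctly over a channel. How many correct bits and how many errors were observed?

33 correct bits and 2 errors

Beta is conjugate to the binomial likelihood: posterior = Beta(α+s, β+f).
So s = 57 − 24 = 33 and f = 12 − 10 = 2.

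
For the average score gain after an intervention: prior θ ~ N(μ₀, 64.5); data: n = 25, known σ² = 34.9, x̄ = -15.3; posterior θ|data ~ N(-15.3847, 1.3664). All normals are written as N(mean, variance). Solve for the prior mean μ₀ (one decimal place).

The posterior mean is a precision-weighted average: μ_n = (τ₀μ₀ + τ_data·x̄)/(τ₀+τ_data), with τ₀=1/σ₀² and τ_data=n/σ².
Here τ₀ = 1/64.5 = 0.015504 and τ_data = 25/34.9 = 0.716332, so τ_n = 0.731836.
Rearranging for μ₀: μ₀ = (μ_n·τ_n − τ_data·x̄)/τ₀ = (-15.3847·0.731836 − 0.716332·-15.3) / 0.015504 = -0.299198/0.015504 ≈ -19.3.

μ₀ = -19.3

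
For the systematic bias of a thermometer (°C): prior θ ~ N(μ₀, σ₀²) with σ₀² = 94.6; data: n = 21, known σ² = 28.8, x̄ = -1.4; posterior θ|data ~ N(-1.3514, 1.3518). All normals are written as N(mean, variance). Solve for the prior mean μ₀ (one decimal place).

The posterior mean is a precision-weighted average: μ_n = (τ₀μ₀ + τ_data·x̄)/(τ₀+τ_data), with τ₀=1/σ₀² and τ_data=n/σ².
Here τ₀ = 1/94.6 = 0.010571 and τ_data = 21/28.8 = 0.729167, so τ_n = 0.739738.
Rearranging for μ₀: μ₀ = (μ_n·τ_n − τ_data·x̄)/τ₀ = (-1.3514·0.739738 − 0.729167·-1.4) / 0.010571 = 0.021152/0.010571 ≈ 2.0.

μ₀ = 2.0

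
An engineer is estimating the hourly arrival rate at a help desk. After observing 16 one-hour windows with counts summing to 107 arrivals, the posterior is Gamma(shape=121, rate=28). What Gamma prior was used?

Gamma(shape=14, rate=12)

A Gamma(α, β) prior (rate parametrization) on a Poisson rate with n observations summing to S gives posterior Gamma(α+S, β+n).
So α = 121 − 107 = 14 and β = 28 − 16 = 12.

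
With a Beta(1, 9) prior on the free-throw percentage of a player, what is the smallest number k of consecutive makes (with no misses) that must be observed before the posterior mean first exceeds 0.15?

k = 1

After k makes and 0 misses the posterior is Beta(1+k, 9), with mean (1+k)/(1+9+k).
Set (1+k)/(10+k) > 0.15 and solve: k > (0.15·10 − 1)/(1 − 0.15) = 0.588.
The smallest integer exceeding 0.588 is 1.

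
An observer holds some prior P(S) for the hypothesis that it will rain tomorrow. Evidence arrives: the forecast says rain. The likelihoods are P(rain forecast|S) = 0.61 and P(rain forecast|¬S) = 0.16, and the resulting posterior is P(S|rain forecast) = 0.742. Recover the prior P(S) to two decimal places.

In odds form, posterior odds = prior odds × likelihood ratio, so prior odds = posterior odds ÷ LR.
Posterior odds = 0.742/(1−0.742) = 2.8760. LR = 0.61/0.16 = 3.8125.
Prior odds = 2.8760/3.8125 = 0.7544, so P(S) = 0.7544/(1+0.7544) ≈ 0.43.

P(S) = 0.43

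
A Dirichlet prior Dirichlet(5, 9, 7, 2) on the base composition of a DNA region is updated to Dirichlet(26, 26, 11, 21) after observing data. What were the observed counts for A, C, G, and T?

For a Dirichlet(α) prior with multinomial counts c, the posterior is Dirichlet(α + c) componentwise.
Counts are posterior − prior componentwise: 26−5=21, 26−9=17, 11−7=4, 21−2=19.

counts (21, 17, 4, 19)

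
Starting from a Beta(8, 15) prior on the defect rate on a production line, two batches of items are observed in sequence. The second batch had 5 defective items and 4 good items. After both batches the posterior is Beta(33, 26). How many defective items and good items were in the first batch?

Sequential conjugate updates are equivalent to a single update on the pooled data, so total successes = posterior α − prior α and total failures = posterior β − prior β.
Total across both batches: 33−8=25 defective items, 26−15=11 good items.
Subtract the second batch: 25−5=20 defective items and 11−4=7 good items.

20 defective items and 7 good items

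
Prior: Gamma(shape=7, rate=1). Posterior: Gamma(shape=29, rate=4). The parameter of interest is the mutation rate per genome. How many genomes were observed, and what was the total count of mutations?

n = 3 genomes with total 22 mutations

A Gamma(α, β) prior (rate parametrization) on a Poisson rate with n observations summing to S gives posterior Gamma(α+S, β+n).
Matching: Σxᵢ = 29 − 7 = 22 and n = 4 − 1 = 3.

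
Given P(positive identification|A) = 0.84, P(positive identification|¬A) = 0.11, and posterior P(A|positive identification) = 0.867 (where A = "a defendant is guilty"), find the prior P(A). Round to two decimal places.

In odds form, posterior odds = prior odds × likelihood ratio, so prior odds = posterior odds ÷ LR.
Posterior odds = 0.867/(1−0.867) = 6.5188. LR = 0.84/0.11 = 7.6364.
Prior odds = 6.5188/7.6364 = 0.8536, so P(A) = 0.8536/(1+0.8536) ≈ 0.46.

P(A) = 0.46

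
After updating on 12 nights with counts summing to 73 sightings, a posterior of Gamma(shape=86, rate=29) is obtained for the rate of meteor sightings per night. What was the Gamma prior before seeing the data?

Gamma–Poisson conjugacy: posterior shape = α + Σxᵢ, posterior rate = β + n.
So α = 86 − 73 = 13 and β = 29 − 12 = 17.

Gamma(shape=13, rate=17)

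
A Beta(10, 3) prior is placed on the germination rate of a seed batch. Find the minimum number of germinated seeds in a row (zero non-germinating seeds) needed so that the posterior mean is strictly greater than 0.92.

After k germinated seeds and 0 non-germinating seeds the posterior is Beta(10+k, 3), with mean (10+k)/(10+3+k).
Set (10+k)/(13+k) > 0.92 and solve: k > (0.92·13 − 10)/(1 − 0.92) = 24.500.
The smallest integer exceeding 24.500 is 25, and checking k=25: (35)/(38) = 0.9211 > 0.92.

k = 25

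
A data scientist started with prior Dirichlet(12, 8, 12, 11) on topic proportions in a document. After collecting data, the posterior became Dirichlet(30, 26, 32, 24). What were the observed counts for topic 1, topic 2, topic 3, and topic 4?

For a Dirichlet(α) prior with multinomial counts c, the posterior is Dirichlet(α + c) componentwise.
Counts are posterior − prior componentwise: 30−12=18, 26−8=18, 32−12=20, 24−11=13.

counts (18, 18, 20, 13)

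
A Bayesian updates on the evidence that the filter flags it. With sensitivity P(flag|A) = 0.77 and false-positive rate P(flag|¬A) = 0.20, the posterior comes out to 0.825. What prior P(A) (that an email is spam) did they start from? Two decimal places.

P(A) = 0.55

In odds form, posterior odds = prior odds × likelihood ratio, so prior odds = posterior odds ÷ LR.
Posterior odds = 0.825/(1−0.825) = 4.7143. LR = 0.77/0.20 = 3.8500.
Prior odds = 4.7143/3.8500 = 1.2245, so P(A) = 1.2245/(1+1.2245) ≈ 0.55.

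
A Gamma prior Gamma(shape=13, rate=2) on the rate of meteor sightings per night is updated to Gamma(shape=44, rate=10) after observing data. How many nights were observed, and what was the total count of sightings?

Gamma–Poisson conjugacy: posterior shape = α + Σxᵢ, posterior rate = β + n.
Matching: Σxᵢ = 44 − 13 = 31 and n = 10 − 2 = 8.

n = 8 nights with total 31 sightings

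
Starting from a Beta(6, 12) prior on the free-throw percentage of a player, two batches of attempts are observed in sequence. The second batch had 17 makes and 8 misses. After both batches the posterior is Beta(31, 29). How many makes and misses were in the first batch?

Sequential conjugate updates are equivalent to a single update on the pooled data, so total successes = posterior α − prior α and total failures = posterior β − prior β.
Total across both batches: 31−6=25 makes, 29−12=17 misses.
Subtract the second batch: 25−17=8 makes and 17−8=9 misses.

8 makes and 9 misses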